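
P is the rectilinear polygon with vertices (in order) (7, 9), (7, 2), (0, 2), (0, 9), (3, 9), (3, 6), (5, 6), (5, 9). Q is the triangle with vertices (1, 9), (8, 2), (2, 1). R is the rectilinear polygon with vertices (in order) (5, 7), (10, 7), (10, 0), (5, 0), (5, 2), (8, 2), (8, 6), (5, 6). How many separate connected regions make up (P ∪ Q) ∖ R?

(P ∪ Q) ∖ R splits into 2 disjoint pieces (area 40.3125, area 4).

2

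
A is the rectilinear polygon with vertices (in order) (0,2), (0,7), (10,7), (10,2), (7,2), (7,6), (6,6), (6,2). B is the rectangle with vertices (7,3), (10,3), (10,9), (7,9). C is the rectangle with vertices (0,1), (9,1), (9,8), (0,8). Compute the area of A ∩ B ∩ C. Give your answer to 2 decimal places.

The intersection is the polygon with vertices (7,3), (7,6), (7,7), (9,7), (9,3).
By the shoelace formula its area is 8.00.

8.00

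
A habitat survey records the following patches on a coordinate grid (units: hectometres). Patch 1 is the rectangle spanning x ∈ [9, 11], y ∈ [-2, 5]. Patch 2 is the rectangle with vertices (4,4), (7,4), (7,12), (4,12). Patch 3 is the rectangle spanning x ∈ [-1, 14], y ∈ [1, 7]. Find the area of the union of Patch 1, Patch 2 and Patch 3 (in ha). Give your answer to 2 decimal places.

By inclusion–exclusion:
Individual areas: |Patch 1| = 14, |Patch 2| = 24, |Patch 3| = 90.
|Patch 1∩Patch 2| = 0 (no overlap).
|Patch 1∩Patch 3|: x∈[9,11], y∈[1,5] → 2·4 = 8.
|Patch 2∩Patch 3|: x∈[4,7], y∈[4,7] → 3·3 = 9.
|Patch 1∩Patch 2∩Patch 3| = 0.
|Patch 1 ∪ Patch 2 ∪ Patch 3| = 128 − 17 + 0 = 111.00.

111.00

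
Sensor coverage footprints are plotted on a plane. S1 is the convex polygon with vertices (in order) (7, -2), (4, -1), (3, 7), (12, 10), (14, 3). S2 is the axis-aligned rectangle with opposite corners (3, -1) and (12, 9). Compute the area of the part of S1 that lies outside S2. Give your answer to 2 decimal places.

|S1| = 87.5, |S1∩S2| = 75.3714.
|S1 ∖ S2| = |S1| − |S1∩S2| = 87.5 − 75.3714 = 12.13.

12.13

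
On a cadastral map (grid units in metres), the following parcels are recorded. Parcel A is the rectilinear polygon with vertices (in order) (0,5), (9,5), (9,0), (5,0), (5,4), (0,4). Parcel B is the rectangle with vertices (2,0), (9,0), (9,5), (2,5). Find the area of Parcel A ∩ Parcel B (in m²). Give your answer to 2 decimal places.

The intersection is the polygon with vertices (9,5), (9,0), (5,0), (5,4), (2,4), (2,5).
By the shoelace formula its area is 23.00.

23.00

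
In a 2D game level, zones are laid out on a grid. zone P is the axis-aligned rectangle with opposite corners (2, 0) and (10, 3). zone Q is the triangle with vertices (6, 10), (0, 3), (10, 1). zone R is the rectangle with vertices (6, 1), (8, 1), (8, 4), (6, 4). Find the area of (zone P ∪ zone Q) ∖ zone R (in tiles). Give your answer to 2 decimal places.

50.29

|zone P ∪ zone Q| = 56.2889.
|(zone P ∪ zone Q) ∩ zone R| = 6.
|(zone P ∪ zone Q) ∖ zone R| = 56.2889 − 6 = 50.29.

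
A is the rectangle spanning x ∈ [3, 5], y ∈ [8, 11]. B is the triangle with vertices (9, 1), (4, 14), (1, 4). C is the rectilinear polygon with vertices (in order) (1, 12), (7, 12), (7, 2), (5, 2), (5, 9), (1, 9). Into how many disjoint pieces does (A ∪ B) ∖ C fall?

(A ∪ B) ∖ C splits into 3 disjoint pieces (area 1.3692, area 4.5333, area 19.25).

3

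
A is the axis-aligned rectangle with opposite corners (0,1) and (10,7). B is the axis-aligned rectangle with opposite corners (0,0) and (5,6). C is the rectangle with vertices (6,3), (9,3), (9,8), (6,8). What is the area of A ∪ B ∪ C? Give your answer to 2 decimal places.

68.00

By inclusion–exclusion:
Individual areas: |A| = 60, |B| = 30, |C| = 15.
|A∩B|: x∈[0,5], y∈[1,6] → 5·5 = 25.
|A∩C|: x∈[6,9], y∈[3,7] → 3·4 = 12.
|B∩C| = 0 (no overlap).
|A∩B∩C| = 0.
|A ∪ B ∪ C| = 105 − 37 + 0 = 68.00.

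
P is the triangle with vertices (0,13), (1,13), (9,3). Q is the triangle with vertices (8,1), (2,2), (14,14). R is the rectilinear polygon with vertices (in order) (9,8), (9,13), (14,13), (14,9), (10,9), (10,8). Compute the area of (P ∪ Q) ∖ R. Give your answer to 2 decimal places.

|P ∪ Q| = 46.4739.
|(P ∪ Q) ∩ R| = 7.4615.
|(P ∪ Q) ∖ R| = 46.4739 − 7.4615 = 39.01.

39.01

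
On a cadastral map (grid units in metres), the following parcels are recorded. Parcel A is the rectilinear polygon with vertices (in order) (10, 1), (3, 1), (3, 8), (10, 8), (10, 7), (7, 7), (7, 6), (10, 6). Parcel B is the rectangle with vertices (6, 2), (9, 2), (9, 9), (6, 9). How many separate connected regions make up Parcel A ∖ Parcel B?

2

Parcel A ∖ Parcel B splits into 2 disjoint pieces (area 29, area 1).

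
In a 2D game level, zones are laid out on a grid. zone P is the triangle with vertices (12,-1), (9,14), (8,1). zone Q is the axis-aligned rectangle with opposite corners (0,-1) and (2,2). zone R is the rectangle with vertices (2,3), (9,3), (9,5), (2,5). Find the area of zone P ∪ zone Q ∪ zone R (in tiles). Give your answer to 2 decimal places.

By inclusion–exclusion:
Individual areas: |zone P| = 27, |zone Q| = 6, |zone R| = 14.
|zone P∩zone Q| = 0.
|zone P∩zone R| = 1.5385.
|zone Q∩zone R| = 0 (no overlap).
|zone P∩zone Q∩zone R| = 0.
|zone P ∪ zone Q ∪ zone R| = 47 − 1.5385 + 0 = 45.46.

45.46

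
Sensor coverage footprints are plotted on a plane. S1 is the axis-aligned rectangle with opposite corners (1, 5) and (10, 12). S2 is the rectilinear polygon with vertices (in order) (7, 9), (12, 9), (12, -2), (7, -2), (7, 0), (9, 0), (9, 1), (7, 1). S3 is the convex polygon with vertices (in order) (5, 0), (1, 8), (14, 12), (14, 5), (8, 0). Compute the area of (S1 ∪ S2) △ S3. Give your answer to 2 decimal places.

79.08

|S1 ∪ S2| = 104.
|(S1 ∪ S2) ∩ S3| = 61.9615.
|(S1 ∪ S2) △ S3| = 104 + 99 − 123.9231 = 79.08.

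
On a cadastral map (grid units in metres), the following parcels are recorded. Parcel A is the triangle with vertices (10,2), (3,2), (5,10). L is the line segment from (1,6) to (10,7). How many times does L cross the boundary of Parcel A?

The segment meets the boundary at (7.078,6.675), (4.086,6.343).

2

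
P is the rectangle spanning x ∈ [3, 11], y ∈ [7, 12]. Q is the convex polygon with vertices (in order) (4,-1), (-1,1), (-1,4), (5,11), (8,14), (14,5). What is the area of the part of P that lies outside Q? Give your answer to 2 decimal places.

|P| = 40, |P∩Q| = 33.0833.
|P ∖ Q| = |P| − |P∩Q| = 40 − 33.0833 = 6.92.

6.92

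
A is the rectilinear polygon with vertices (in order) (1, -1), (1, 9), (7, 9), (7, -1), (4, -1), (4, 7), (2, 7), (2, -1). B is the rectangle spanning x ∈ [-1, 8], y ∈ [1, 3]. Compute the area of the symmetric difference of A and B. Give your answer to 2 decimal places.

|A| = 44, |B| = 18, |A∩B| = 8.
|A △ B| = |A| + |B| − 2·|A∩B| = 44 + 18 − 16 = 46.00.

46.00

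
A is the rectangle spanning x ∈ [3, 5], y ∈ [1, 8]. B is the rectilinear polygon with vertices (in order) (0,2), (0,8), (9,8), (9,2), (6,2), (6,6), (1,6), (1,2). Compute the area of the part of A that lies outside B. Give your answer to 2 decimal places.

10.00

|A| = 14, |A∩B| = 4.
|A ∖ B| = |A| − |A∩B| = 14 − 4 = 10.00.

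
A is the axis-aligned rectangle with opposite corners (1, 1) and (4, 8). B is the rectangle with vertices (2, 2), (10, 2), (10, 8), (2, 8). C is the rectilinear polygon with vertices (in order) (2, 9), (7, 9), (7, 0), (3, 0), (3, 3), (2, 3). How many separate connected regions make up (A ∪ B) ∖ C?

(A ∪ B) ∖ C splits into 2 disjoint pieces (area 9, area 18).

2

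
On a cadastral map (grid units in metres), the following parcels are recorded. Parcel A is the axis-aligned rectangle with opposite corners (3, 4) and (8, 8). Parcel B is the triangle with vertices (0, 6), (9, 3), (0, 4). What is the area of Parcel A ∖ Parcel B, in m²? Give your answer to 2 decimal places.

18.50

|Parcel A| = 20, |Parcel A∩Parcel B| = 1.5.
|Parcel A ∖ Parcel B| = |Parcel A| − |Parcel A∩Parcel B| = 20 − 1.5 = 18.50.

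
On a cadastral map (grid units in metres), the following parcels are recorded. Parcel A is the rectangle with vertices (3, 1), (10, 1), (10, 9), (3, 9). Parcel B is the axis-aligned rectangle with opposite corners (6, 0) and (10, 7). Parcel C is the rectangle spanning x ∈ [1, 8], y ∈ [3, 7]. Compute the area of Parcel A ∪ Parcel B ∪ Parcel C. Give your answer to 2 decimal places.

68.00

By inclusion–exclusion:
Individual areas: |Parcel A| = 56, |Parcel B| = 28, |Parcel C| = 28.
|Parcel A∩Parcel B|: x∈[6,10], y∈[1,7] → 4·6 = 24.
|Parcel A∩Parcel C|: x∈[3,8], y∈[3,7] → 5·4 = 20.
|Parcel B∩Parcel C|: x∈[6,8], y∈[3,7] → 2·4 = 8.
|Parcel A∩Parcel B∩Parcel C| = 8.
|Parcel A ∪ Parcel B ∪ Parcel C| = 112 − 52 + 8 = 68.00.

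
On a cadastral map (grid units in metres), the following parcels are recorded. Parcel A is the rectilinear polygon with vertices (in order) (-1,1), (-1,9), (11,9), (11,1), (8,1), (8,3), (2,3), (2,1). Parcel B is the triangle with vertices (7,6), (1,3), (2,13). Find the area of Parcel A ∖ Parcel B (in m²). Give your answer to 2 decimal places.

62.01

|Parcel A| = 84, |Parcel A∩Parcel B| = 21.9857.
|Parcel A ∖ Parcel B| = |Parcel A| − |Parcel A∩Parcel B| = 84 − 21.9857 = 62.01.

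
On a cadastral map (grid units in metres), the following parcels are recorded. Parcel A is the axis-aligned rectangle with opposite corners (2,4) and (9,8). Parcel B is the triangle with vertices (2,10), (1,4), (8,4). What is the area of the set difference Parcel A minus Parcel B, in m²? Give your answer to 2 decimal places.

|Parcel A| = 28, |Parcel A∩Parcel B| = 16.
|Parcel A ∖ Parcel B| = |Parcel A| − |Parcel A∩Parcel B| = 28 − 16 = 12.00.

12.00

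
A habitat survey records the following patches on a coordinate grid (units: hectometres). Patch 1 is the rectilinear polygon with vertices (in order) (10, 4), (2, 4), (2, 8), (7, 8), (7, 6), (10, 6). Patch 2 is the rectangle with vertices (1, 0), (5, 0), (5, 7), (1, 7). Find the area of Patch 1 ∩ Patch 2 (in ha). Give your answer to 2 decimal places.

9.00

The intersection is the polygon with vertices (2,4), (2,7), (5,7), (5,4).
By the shoelace formula its area is 9.00.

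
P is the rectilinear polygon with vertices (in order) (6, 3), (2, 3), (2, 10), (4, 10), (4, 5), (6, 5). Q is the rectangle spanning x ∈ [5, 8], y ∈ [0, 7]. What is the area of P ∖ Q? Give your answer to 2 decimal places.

16.00

|P| = 18, |P∩Q| = 2.
|P ∖ Q| = |P| − |P∩Q| = 18 − 2 = 16.00.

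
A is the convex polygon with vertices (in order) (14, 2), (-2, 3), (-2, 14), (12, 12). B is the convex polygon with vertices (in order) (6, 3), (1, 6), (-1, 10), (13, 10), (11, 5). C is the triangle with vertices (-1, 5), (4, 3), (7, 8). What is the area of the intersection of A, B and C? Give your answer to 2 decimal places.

9.16

The intersection is the polygon with vertices (1.256,5.846), (7,8), (4.529,3.882).
By the shoelace formula its area is 9.16.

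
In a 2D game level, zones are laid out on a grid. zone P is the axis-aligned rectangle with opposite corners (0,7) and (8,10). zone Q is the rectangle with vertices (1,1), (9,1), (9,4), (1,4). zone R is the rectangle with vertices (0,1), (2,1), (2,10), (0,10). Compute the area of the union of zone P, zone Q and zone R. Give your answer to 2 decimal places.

57.00

By inclusion–exclusion:
Individual areas: |zone P| = 24, |zone Q| = 24, |zone R| = 18.
|zone P∩zone Q| = 0 (no overlap).
|zone P∩zone R|: x∈[0,2], y∈[7,10] → 2·3 = 6.
|zone Q∩zone R|: x∈[1,2], y∈[1,4] → 1·3 = 3.
|zone P∩zone Q∩zone R| = 0.
|zone P ∪ zone Q ∪ zone R| = 66 − 9 + 0 = 57.00.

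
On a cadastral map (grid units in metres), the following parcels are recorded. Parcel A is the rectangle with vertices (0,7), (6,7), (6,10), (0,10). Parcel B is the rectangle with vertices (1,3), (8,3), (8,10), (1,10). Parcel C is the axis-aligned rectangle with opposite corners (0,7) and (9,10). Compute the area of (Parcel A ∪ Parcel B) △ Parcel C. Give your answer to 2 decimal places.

31.00

|Parcel A ∪ Parcel B| = 52.
|(Parcel A ∪ Parcel B) ∩ Parcel C| = 24.
|(Parcel A ∪ Parcel B) △ Parcel C| = 52 + 27 − 48 = 31.00.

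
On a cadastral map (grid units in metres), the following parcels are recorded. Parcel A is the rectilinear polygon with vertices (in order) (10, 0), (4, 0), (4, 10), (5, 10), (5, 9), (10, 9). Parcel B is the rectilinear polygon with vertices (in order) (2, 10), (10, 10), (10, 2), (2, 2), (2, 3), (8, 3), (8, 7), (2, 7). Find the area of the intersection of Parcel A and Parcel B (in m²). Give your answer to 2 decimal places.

27.00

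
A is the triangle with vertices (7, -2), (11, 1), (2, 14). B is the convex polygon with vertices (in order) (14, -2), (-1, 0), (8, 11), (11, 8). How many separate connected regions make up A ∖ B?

2

A ∖ B splits into 2 disjoint pieces (area 0.6351, area 7.948).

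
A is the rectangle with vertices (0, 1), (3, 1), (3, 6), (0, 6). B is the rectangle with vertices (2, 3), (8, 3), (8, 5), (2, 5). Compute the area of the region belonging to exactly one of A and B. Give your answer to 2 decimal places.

23.00

|A∩B|: x∈[2,3], y∈[3,5] → 1·2 = 2.
|A △ B| = |A| + |B| − 2·|A∩B| = 15 + 12 − 4 = 23.00.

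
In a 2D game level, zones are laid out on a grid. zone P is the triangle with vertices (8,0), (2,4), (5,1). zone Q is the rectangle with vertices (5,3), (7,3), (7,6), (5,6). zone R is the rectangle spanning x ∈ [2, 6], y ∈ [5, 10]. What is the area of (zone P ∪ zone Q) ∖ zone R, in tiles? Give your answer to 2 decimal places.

|zone P ∪ zone Q| = 9.
|(zone P ∪ zone Q) ∩ zone R| = 1.
|(zone P ∪ zone Q) ∖ zone R| = 9 − 1 = 8.00.

8.00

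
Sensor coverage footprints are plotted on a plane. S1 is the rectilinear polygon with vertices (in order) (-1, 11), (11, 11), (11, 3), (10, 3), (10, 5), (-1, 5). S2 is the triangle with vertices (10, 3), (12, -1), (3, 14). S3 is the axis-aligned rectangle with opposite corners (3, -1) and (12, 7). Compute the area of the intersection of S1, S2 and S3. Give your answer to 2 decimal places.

0.58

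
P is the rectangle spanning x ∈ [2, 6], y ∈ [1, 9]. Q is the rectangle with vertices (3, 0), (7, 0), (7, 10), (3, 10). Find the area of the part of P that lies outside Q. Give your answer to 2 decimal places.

|P∩Q|: x∈[3,6], y∈[1,9] → 3·8 = 24.
|P| = 32.
|P ∖ Q| = |P| − |P∩Q| = 32 − 24 = 8.00.

8.00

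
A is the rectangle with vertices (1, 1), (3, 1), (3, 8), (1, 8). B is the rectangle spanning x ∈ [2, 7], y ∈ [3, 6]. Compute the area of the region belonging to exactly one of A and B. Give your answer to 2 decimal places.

|A∩B|: x∈[2,3], y∈[3,6] → 1·3 = 3.
|A △ B| = |A| + |B| − 2·|A∩B| = 14 + 15 − 6 = 23.00.

23.00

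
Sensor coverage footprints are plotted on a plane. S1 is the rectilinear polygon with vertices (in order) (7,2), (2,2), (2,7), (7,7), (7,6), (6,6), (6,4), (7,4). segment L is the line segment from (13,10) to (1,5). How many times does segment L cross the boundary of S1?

The segment meets the boundary at (2,5.417), (5.8,7).

2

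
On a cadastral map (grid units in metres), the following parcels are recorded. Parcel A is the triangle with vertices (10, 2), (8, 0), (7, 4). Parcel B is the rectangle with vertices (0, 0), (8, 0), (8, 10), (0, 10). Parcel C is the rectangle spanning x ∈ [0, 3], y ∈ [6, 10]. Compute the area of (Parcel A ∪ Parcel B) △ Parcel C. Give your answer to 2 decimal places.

71.33

|Parcel A ∪ Parcel B| = 83.3333.
|(Parcel A ∪ Parcel B) ∩ Parcel C| = 12.
|(Parcel A ∪ Parcel B) △ Parcel C| = 83.3333 + 12 − 24 = 71.33.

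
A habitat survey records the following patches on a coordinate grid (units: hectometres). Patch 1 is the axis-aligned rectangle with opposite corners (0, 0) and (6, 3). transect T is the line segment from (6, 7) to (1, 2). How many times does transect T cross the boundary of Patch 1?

1

The segment meets the boundary at (2,3).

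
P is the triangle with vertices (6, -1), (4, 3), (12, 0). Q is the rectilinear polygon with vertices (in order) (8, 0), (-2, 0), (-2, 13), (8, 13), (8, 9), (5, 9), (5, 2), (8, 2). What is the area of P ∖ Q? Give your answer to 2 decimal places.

6.77

|P| = 13, |P∩Q| = 6.2292.
|P ∖ Q| = |P| − |P∩Q| = 13 − 6.2292 = 6.77.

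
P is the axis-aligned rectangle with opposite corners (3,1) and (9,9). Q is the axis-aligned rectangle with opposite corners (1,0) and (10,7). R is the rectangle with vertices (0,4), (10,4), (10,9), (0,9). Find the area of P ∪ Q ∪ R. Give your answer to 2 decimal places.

By inclusion–exclusion:
Individual areas: |P| = 48, |Q| = 63, |R| = 50.
|P∩Q|: x∈[3,9], y∈[1,7] → 6·6 = 36.
|P∩R|: x∈[3,9], y∈[4,9] → 6·5 = 30.
|Q∩R|: x∈[1,10], y∈[4,7] → 9·3 = 27.
|P∩Q∩R| = 18.
|P ∪ Q ∪ R| = 161 − 93 + 18 = 86.00.

86.00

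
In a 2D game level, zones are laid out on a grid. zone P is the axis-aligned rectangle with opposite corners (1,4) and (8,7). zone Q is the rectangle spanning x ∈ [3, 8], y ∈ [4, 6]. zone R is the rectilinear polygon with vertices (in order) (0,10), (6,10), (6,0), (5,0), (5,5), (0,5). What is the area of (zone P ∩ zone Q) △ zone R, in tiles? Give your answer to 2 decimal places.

|zone P ∩ zone Q| = 10.
|(zone P ∩ zone Q) ∩ zone R| = 4.
|(zone P ∩ zone Q) △ zone R| = 10 + 35 − 8 = 37.00.

37.00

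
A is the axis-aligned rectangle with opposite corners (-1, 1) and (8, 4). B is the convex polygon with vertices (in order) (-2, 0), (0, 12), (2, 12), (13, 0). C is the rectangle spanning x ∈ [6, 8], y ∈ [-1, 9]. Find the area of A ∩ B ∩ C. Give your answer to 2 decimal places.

The intersection is the polygon with vertices (8,4), (8,1), (6,1), (6,4).
By the shoelace formula its area is 6.00.

6.00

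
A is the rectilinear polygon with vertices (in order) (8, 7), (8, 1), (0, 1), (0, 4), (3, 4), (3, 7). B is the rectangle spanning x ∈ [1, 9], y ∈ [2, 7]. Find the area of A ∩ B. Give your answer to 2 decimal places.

29.00

The intersection is the polygon with vertices (8,2), (1,2), (1,4), (3,4), (3,7), (8,7).
By the shoelace formula its area is 29.00.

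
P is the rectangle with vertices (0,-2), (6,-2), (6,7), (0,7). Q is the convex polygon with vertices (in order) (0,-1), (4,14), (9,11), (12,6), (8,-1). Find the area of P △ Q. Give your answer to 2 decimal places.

|P| = 54, |Q| = 112, |P∩Q| = 39.4667.
|P △ Q| = |P| + |Q| − 2·|P∩Q| = 54 + 112 − 78.9333 = 87.07.

87.07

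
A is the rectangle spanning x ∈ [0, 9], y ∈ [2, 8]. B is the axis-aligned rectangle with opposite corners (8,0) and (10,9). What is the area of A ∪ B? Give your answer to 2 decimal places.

66.00

By inclusion–exclusion:
Individual areas: |A| = 54, |B| = 18.
|A∩B|: x∈[8,9], y∈[2,8] → 1·6 = 6.
|A ∪ B| = 72 − 6 = 66.00.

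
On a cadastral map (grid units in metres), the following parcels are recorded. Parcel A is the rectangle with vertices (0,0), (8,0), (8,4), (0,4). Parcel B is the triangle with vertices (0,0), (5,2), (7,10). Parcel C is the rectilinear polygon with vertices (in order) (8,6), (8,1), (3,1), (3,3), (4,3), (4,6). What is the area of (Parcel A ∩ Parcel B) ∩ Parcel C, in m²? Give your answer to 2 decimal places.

4.30

The region (Parcel A ∩ Parcel B) ∩ Parcel C is the polygon with vertices (5,2), (3,1.2), (3,3), (4,3), (4,4), (5.5,4).
By the shoelace formula its area is 4.30.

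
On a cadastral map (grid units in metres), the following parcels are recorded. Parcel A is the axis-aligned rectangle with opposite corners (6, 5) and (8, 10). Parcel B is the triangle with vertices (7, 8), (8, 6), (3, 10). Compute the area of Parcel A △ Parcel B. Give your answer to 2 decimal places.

9.70

|Parcel A| = 10, |Parcel B| = 3, |Parcel A∩Parcel B| = 1.65.
|Parcel A △ Parcel B| = |Parcel A| + |Parcel B| − 2·|Parcel A∩Parcel B| = 10 + 3 − 3.3 = 9.70.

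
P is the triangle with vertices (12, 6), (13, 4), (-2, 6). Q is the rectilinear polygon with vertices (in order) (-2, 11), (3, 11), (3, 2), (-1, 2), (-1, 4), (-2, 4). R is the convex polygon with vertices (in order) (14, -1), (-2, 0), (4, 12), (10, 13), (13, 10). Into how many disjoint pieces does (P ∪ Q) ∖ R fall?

(P ∪ Q) ∖ R is a single connected region.

1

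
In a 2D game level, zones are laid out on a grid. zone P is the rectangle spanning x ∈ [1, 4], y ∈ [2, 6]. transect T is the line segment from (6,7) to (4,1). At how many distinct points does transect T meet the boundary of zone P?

The segment lies entirely outside zone P and never meets its boundary.

0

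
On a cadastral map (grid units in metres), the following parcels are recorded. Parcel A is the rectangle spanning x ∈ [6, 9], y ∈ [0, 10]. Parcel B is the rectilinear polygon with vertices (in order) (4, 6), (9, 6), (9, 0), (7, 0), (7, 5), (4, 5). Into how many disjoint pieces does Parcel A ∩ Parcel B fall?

1

Parcel A ∩ Parcel B is a single connected region.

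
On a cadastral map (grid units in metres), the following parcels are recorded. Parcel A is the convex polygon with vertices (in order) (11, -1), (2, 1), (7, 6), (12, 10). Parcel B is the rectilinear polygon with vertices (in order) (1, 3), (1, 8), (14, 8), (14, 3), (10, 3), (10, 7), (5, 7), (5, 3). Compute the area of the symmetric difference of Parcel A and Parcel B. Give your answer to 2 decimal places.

|Parcel A| = 53, |Parcel B| = 45, |Parcel A∩Parcel B| = 9.5795.
|Parcel A △ Parcel B| = |Parcel A| + |Parcel B| − 2·|Parcel A∩Parcel B| = 53 + 45 − 19.1591 = 78.84.

78.84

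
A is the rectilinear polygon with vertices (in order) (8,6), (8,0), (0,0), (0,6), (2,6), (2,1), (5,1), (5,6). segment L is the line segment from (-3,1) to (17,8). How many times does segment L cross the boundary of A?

The segment meets the boundary at (8,4.85), (5,3.8), (2,2.75), (0,2.05).

4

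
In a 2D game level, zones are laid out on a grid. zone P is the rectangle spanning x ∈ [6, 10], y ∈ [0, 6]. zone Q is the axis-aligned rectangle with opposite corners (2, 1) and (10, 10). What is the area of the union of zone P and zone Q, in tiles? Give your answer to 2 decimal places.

By inclusion–exclusion:
Individual areas: |zone P| = 24, |zone Q| = 72.
|zone P∩zone Q|: x∈[6,10], y∈[1,6] → 4·5 = 20.
|zone P ∪ zone Q| = 96 − 20 = 76.00.

76.00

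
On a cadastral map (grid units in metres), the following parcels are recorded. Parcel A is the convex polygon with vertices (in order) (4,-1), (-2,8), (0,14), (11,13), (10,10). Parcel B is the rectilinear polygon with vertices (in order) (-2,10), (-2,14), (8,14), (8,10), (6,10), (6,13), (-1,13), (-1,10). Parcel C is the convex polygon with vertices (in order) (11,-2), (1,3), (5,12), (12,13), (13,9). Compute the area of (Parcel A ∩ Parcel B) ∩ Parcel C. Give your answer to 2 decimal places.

The region (Parcel A ∩ Parcel B) ∩ Parcel C is the polygon with vertices (8,10), (6,10), (6,12.143), (8,12.429).
By the shoelace formula its area is 4.57.

4.57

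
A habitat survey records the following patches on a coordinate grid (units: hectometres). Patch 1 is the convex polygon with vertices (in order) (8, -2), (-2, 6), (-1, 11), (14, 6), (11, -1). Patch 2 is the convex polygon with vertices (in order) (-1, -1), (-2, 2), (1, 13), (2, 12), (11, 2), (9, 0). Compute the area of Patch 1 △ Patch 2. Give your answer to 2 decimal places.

|Patch 1| = 113, |Patch 2| = 100.5, |Patch 1∩Patch 2| = 70.0418.
|Patch 1 △ Patch 2| = |Patch 1| + |Patch 2| − 2·|Patch 1∩Patch 2| = 113 + 100.5 − 140.0837 = 73.42.

73.42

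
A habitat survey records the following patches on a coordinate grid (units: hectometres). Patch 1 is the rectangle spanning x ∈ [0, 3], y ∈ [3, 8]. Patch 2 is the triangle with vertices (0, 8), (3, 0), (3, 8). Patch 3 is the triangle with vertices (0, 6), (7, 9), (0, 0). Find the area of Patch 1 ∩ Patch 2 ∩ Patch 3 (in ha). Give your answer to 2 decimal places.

The intersection is the polygon with vertices (1.875,3), (0.646,6.277), (3,7.286), (3,3.857), (2.333,3).
By the shoelace formula its area is 6.60.

6.60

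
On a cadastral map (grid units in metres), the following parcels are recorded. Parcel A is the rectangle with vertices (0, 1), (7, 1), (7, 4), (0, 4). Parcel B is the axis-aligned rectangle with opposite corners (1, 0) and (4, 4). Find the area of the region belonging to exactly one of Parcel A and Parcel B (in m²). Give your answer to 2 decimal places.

15.00

|Parcel A∩Parcel B|: x∈[1,4], y∈[1,4] → 3·3 = 9.
|Parcel A △ Parcel B| = |Parcel A| + |Parcel B| − 2·|Parcel A∩Parcel B| = 21 + 12 − 18 = 15.00.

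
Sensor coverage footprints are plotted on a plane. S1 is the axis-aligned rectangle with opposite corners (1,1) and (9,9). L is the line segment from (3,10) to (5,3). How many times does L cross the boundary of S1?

1

The segment meets the boundary at (3.286,9).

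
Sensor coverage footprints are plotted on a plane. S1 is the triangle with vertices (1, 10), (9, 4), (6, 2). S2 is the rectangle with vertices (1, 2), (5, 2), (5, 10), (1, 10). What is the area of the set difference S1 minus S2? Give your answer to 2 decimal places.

|S1| = 17, |S1∩S2| = 6.8.
|S1 ∖ S2| = |S1| − |S1∩S2| = 17 − 6.8 = 10.20.

10.20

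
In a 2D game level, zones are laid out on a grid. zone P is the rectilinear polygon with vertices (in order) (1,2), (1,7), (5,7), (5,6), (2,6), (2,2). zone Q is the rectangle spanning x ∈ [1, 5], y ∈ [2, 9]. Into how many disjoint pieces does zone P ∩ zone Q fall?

1

zone P ∩ zone Q is a single connected region.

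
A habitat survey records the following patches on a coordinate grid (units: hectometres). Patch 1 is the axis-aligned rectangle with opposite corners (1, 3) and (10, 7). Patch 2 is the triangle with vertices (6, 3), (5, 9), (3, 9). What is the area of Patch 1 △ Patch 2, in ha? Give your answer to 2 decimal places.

36.67

|Patch 1| = 36, |Patch 2| = 6, |Patch 1∩Patch 2| = 2.6667.
|Patch 1 △ Patch 2| = |Patch 1| + |Patch 2| − 2·|Patch 1∩Patch 2| = 36 + 6 − 5.3333 = 36.67.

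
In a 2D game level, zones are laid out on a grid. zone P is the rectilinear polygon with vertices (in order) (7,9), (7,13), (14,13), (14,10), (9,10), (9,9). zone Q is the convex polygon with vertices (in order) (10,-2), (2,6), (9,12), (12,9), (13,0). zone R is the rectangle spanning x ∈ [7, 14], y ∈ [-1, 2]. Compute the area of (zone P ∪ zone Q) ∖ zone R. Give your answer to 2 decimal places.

|zone P ∪ zone Q| = 102.7143.
|(zone P ∪ zone Q) ∩ zone R| = 15.0278.
|(zone P ∪ zone Q) ∖ zone R| = 102.7143 − 15.0278 = 87.69.

87.69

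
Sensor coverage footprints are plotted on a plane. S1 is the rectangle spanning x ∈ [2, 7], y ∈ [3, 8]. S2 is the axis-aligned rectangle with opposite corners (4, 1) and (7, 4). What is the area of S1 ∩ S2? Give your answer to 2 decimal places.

3.00

|S1∩S2|: x∈[4,7], y∈[3,4] → 3·1 = 3.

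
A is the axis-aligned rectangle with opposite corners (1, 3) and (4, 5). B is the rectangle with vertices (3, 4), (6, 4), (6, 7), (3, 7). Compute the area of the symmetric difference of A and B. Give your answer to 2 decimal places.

13.00

|A∩B|: x∈[3,4], y∈[4,5] → 1·1 = 1.
|A △ B| = |A| + |B| − 2·|A∩B| = 6 + 9 − 2 = 13.00.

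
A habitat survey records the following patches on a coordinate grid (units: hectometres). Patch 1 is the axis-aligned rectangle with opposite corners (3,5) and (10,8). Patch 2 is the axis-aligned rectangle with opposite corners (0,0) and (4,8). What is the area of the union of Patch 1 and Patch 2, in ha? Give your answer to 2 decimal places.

By inclusion–exclusion:
Individual areas: |Patch 1| = 21, |Patch 2| = 32.
|Patch 1∩Patch 2|: x∈[3,4], y∈[5,8] → 1·3 = 3.
|Patch 1 ∪ Patch 2| = 53 − 3 = 50.00.

50.00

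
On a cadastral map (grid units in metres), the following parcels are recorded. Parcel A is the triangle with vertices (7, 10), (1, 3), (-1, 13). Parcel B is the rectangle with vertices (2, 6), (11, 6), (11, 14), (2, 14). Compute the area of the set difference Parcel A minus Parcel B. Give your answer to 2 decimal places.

|Parcel A| = 37, |Parcel A∩Parcel B| = 17.8304.
|Parcel A ∖ Parcel B| = |Parcel A| − |Parcel A∩Parcel B| = 37 − 17.8304 = 19.17.

19.17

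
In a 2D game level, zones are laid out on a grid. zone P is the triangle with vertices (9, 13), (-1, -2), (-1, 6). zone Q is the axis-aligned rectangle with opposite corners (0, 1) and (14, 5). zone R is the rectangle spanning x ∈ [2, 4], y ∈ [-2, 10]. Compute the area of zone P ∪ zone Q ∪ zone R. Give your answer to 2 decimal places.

95.15

By inclusion–exclusion:
Individual areas: |zone P| = 40, |zone Q| = 56, |zone R| = 24.
|zone P∩zone Q| = 9.3333.
|zone P∩zone R| = 9.6.
|zone Q∩zone R|: x∈[2,4], y∈[1,5] → 2·4 = 8.
|zone P∩zone Q∩zone R| = 2.0833.
|zone P ∪ zone Q ∪ zone R| = 120 − 26.9333 + 2.0833 = 95.15.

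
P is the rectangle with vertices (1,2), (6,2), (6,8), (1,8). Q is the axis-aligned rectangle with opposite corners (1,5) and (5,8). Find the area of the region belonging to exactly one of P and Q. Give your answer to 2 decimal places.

|P∩Q|: x∈[1,5], y∈[5,8] → 4·3 = 12.
|P △ Q| = |P| + |Q| − 2·|P∩Q| = 30 + 12 − 24 = 18.00.

18.00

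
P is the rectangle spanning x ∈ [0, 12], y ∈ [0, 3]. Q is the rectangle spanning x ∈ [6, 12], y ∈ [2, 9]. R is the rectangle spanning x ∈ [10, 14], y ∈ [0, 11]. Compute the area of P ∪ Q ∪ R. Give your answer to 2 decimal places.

By inclusion–exclusion:
Individual areas: |P| = 36, |Q| = 42, |R| = 44.
|P∩Q|: x∈[6,12], y∈[2,3] → 6·1 = 6.
|P∩R|: x∈[10,12], y∈[0,3] → 2·3 = 6.
|Q∩R|: x∈[10,12], y∈[2,9] → 2·7 = 14.
|P∩Q∩R| = 2.
|P ∪ Q ∪ R| = 122 − 26 + 2 = 98.00.

98.00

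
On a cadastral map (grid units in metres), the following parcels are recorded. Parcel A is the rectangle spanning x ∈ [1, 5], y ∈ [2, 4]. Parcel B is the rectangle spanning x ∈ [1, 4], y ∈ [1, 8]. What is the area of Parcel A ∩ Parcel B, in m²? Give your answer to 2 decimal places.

6.00

|Parcel A∩Parcel B|: x∈[1,4], y∈[2,4] → 3·2 = 6.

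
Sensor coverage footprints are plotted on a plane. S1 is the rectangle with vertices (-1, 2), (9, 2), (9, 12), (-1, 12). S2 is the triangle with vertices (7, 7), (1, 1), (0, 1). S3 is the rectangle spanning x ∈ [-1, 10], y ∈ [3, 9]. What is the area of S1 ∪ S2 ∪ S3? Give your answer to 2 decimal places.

By inclusion–exclusion:
Individual areas: |S1| = 100, |S2| = 3, |S3| = 66.
|S1∩S2| = 2.0833.
|S1∩S3|: x∈[-1,9], y∈[3,9] → 10·6 = 60.
|S2∩S3| = 1.3333.
|S1∩S2∩S3| = 1.3333.
|S1 ∪ S2 ∪ S3| = 169 − 63.4167 + 1.3333 = 106.92.

106.92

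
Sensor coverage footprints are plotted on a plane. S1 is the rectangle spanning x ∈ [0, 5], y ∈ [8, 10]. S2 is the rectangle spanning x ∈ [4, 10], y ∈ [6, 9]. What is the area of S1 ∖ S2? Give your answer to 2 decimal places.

|S1∩S2|: x∈[4,5], y∈[8,9] → 1·1 = 1.
|S1| = 10.
|S1 ∖ S2| = |S1| − |S1∩S2| = 10 − 1 = 9.00.

9.00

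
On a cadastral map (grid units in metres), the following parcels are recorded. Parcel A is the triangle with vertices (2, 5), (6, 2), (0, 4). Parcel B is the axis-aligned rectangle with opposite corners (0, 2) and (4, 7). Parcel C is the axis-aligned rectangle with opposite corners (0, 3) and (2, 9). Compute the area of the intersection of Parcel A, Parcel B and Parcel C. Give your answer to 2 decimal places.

The intersection is the polygon with vertices (0,4), (2,5), (2,3.333).
By the shoelace formula its area is 1.67.

1.67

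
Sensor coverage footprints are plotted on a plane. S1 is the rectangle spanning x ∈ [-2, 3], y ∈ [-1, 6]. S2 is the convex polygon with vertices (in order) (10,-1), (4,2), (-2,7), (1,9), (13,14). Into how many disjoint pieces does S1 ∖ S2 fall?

S1 ∖ S2 is a single connected region.

1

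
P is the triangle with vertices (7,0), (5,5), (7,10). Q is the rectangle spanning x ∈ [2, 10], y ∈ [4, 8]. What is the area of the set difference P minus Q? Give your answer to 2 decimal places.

4.00

|P| = 10, |P∩Q| = 6.
|P ∖ Q| = |P| − |P∩Q| = 10 − 6 = 4.00.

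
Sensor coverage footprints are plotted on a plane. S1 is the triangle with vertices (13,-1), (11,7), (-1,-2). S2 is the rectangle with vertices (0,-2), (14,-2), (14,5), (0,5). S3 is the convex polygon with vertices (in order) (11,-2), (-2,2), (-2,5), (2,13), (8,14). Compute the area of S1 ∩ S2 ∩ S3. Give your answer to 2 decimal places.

30.13

The intersection is the polygon with vertices (8.739,-1.304), (2.491,0.618), (8.333,5), (9.688,5), (10.841,-1.154).
By the shoelace formula its area is 30.13.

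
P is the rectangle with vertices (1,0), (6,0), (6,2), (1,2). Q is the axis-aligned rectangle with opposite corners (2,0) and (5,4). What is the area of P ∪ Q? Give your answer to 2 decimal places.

By inclusion–exclusion:
Individual areas: |P| = 10, |Q| = 12.
|P∩Q|: x∈[2,5], y∈[0,2] → 3·2 = 6.
|P ∪ Q| = 22 − 6 = 16.00.

16.00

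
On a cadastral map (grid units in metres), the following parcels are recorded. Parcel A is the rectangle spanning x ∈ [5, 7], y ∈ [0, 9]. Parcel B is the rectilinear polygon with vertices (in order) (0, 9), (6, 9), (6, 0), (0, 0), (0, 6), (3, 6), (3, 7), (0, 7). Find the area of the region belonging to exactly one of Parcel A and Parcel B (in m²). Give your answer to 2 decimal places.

|Parcel A| = 18, |Parcel B| = 51, |Parcel A∩Parcel B| = 9.
|Parcel A △ Parcel B| = |Parcel A| + |Parcel B| − 2·|Parcel A∩Parcel B| = 18 + 51 − 18 = 51.00.

51.00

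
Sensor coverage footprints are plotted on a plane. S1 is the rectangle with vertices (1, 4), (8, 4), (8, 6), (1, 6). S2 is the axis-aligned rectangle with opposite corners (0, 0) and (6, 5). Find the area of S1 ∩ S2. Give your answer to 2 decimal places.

5.00

|S1∩S2|: x∈[1,6], y∈[4,5] → 5·1 = 5.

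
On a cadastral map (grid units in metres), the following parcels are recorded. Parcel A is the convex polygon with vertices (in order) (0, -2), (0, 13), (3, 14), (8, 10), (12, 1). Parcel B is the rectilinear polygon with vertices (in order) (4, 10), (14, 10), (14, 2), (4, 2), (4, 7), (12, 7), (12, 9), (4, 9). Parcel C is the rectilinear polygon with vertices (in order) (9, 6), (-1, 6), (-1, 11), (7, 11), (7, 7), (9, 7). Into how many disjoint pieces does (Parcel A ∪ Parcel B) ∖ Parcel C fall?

2

(Parcel A ∪ Parcel B) ∖ Parcel C splits into 2 disjoint pieces (area 13.125, area 105.9556).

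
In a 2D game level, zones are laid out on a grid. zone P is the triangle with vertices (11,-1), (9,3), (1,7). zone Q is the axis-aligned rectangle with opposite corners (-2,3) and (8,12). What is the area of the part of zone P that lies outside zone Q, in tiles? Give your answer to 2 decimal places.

|zone P| = 12, |zone P∩zone Q| = 5.75.
|zone P ∖ zone Q| = |zone P| − |zone P∩zone Q| = 12 − 5.75 = 6.25.

6.25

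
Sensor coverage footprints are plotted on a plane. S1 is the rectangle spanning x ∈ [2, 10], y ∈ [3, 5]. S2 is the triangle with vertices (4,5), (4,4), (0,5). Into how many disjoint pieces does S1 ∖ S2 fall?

1

S1 ∖ S2 is a single connected region.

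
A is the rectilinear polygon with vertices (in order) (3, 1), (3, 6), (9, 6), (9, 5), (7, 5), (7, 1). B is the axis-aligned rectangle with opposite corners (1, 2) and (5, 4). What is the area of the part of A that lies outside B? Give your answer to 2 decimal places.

18.00

|A| = 22, |A∩B| = 4.
|A ∖ B| = |A| − |A∩B| = 22 − 4 = 18.00.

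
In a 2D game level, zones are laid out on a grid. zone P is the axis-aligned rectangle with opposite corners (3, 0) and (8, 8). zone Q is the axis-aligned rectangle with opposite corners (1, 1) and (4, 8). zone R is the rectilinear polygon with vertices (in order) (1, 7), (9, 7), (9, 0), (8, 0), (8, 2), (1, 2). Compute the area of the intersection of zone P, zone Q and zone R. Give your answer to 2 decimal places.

The intersection is the polygon with vertices (4,2), (3,2), (3,7), (4,7).
By the shoelace formula its area is 5.00.

5.00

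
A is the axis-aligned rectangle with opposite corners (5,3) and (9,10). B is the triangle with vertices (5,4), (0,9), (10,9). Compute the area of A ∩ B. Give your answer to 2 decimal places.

The intersection is the polygon with vertices (9,8), (5,4), (5,9), (9,9).
By the shoelace formula its area is 12.00.

12.00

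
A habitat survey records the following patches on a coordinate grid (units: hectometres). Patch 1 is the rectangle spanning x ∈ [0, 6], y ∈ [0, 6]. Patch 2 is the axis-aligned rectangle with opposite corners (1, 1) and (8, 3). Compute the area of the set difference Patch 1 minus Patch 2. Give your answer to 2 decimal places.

26.00

|Patch 1∩Patch 2|: x∈[1,6], y∈[1,3] → 5·2 = 10.
|Patch 1| = 36.
|Patch 1 ∖ Patch 2| = |Patch 1| − |Patch 1∩Patch 2| = 36 − 10 = 26.00.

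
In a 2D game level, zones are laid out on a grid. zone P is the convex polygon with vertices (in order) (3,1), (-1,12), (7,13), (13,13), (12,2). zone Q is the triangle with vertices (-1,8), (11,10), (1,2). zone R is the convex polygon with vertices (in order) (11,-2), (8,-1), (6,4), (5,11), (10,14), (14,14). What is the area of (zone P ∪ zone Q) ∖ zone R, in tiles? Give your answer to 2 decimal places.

65.63

|zone P ∪ zone Q| = 139.6093.
|(zone P ∪ zone Q) ∩ zone R| = 73.9779.
|(zone P ∪ zone Q) ∖ zone R| = 139.6093 − 73.9779 = 65.63.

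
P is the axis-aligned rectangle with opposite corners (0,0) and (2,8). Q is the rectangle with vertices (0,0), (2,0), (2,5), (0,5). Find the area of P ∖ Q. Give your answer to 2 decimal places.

|P∩Q|: x∈[0,2], y∈[0,5] → 2·5 = 10.
|P| = 16.
|P ∖ Q| = |P| − |P∩Q| = 16 − 10 = 6.00.

6.00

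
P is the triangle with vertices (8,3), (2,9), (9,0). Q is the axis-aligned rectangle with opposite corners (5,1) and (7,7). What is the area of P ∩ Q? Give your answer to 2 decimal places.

2.29

The intersection is the polygon with vertices (7,4), (7,2.571), (5,5.143), (5,6).
By the shoelace formula its area is 2.29.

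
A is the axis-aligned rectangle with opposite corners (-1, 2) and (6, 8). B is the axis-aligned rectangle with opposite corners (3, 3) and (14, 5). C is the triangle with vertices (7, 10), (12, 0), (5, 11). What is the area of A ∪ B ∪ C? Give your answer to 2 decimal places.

By inclusion–exclusion:
Individual areas: |A| = 42, |B| = 22, |C| = 7.5.
|A∩B|: x∈[3,6], y∈[3,5] → 3·2 = 6.
|A∩C| = 0.
|B∩C| = 1.0909.
|A∩B∩C| = 0.
|A ∪ B ∪ C| = 71.5 − 7.0909 + 0 = 64.41.

64.41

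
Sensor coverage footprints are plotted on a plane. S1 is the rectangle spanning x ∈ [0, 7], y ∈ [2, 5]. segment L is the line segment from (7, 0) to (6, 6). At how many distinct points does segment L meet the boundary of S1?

The segment meets the boundary at (6.167,5), (6.667,2).

2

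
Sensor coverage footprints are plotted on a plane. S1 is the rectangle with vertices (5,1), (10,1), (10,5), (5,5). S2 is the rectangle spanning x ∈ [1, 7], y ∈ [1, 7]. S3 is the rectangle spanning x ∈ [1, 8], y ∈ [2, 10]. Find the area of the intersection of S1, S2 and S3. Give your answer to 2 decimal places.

6.00

The intersection is the polygon with vertices (7,5), (7,2), (5,2), (5,5).
By the shoelace formula its area is 6.00.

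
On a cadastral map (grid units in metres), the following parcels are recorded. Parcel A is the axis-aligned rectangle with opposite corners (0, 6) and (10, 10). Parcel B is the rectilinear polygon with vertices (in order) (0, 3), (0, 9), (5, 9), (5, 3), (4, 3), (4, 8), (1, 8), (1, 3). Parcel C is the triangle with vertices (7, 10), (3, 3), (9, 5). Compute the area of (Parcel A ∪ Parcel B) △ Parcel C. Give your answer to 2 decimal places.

|Parcel A ∪ Parcel B| = 46.
|(Parcel A ∪ Parcel B) ∩ Parcel C| = 9.825.
|(Parcel A ∪ Parcel B) △ Parcel C| = 46 + 17 − 19.65 = 43.35.

43.35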